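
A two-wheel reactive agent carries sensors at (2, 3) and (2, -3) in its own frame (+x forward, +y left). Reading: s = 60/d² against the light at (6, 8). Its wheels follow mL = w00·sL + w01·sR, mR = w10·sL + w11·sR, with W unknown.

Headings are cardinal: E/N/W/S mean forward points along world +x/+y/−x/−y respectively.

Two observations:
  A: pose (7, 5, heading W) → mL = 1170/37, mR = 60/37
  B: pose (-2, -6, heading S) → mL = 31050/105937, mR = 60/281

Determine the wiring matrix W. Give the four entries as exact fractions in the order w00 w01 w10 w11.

1 1/2 1 0

obs A: pose=(7,5,W) → sL=60/37, sR=60, mL=1170/37, mR=60/37
obs B: pose=(-2,-6,S) → sL=60/281, sR=60/377, mL=31050/105937, mR=60/281
sensor matrix S = [[60/37, 60], [60/281, 60/377]]; det S = -49204800/3919669
solve [mL_A; mL_B] = S·[w00; w01] and [mR_A; mR_B] = S·[w10; w11]:
  w00 = 1, w01 = 1/2, w10 = 1, w11 = 0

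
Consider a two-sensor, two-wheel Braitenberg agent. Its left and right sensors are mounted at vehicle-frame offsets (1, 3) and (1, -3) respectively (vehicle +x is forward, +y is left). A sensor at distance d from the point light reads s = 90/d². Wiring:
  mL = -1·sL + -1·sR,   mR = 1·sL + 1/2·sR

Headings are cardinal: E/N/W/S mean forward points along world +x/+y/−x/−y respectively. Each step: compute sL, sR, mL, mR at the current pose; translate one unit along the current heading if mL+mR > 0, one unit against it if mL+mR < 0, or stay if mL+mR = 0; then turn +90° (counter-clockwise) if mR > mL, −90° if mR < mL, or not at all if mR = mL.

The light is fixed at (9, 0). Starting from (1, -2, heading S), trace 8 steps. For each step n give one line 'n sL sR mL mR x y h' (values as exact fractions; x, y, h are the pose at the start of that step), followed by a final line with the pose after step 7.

n=0: pose=(1,-2,S); sL=45/17, sR=9/13; mL=-738/221, mR=1323/442; mL+mR=-9/26 → advance -1; mR−mL=2799/442 → turn +1·90°
n=1: pose=(1,-1,E); sL=90/53, sR=18/13; mL=-2124/689, mR=1647/689; mL+mR=-9/13 → advance -1; mR−mL=3771/689 → turn +1·90°
n=2: pose=(0,-1,N); sL=5/8, sR=5/2; mL=-25/8, mR=15/8; mL+mR=-5/4 → advance -1; mR−mL=5 → turn +1·90°
n=3: pose=(0,-2,W); sL=18/25, sR=90/101; mL=-4068/2525, mR=2943/2525; mL+mR=-45/101 → advance -1; mR−mL=7011/2525 → turn +1·90°
n=4: pose=(1,-2,S); sL=45/17, sR=9/13; mL=-738/221, mR=1323/442; mL+mR=-9/26 → advance -1; mR−mL=2799/442 → turn +1·90°
n=5: pose=(1,-1,E); sL=90/53, sR=18/13; mL=-2124/689, mR=1647/689; mL+mR=-9/13 → advance -1; mR−mL=3771/689 → turn +1·90°
n=6: pose=(0,-1,N); sL=5/8, sR=5/2; mL=-25/8, mR=15/8; mL+mR=-5/4 → advance -1; mR−mL=5 → turn +1·90°
n=7: pose=(0,-2,W); sL=18/25, sR=90/101; mL=-4068/2525, mR=2943/2525; mL+mR=-45/101 → advance -1; mR−mL=7011/2525 → turn +1·90°

0 45/17 9/13 -738/221 1323/442 1 -2 S
1 90/53 18/13 -2124/689 1647/689 1 -1 E
2 5/8 5/2 -25/8 15/8 0 -1 N
3 18/25 90/101 -4068/2525 2943/2525 0 -2 W
4 45/17 9/13 -738/221 1323/442 1 -2 S
5 90/53 18/13 -2124/689 1647/689 1 -1 E
6 5/8 5/2 -25/8 15/8 0 -1 N
7 18/25 90/101 -4068/2525 2943/2525 0 -2 W
final 1 -2 S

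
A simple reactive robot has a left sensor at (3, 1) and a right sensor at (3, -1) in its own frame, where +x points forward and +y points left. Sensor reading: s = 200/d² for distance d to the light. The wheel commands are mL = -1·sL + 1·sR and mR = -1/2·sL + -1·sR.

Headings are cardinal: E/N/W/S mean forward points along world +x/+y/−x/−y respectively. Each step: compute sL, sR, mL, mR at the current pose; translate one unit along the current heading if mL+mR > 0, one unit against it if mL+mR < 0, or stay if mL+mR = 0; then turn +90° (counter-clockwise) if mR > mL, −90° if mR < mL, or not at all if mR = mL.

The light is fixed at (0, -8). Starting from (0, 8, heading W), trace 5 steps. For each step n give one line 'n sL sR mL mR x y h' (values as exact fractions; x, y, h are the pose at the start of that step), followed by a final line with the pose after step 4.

0 100/117 100/149 -3200/17433 -19150/17433 0 8 W
1 200/361 40/73 -160/26353 -21740/26353 1 8 N
2 25/34 50/53 375/1802 -4725/3604 1 7 E
3 40/29 40/29 0 -60/29 0 7 S
4 100/117 100/149 -3200/17433 -19150/17433 0 8 W
final 1 8 N

n=0: pose=(0,8,W); sL=100/117, sR=100/149; mL=-3200/17433, mR=-19150/17433; mL+mR=-50/39 → advance -1; mR−mL=-15950/17433 → turn -1·90°
n=1: pose=(1,8,N); sL=200/361, sR=40/73; mL=-160/26353, mR=-21740/26353; mL+mR=-300/361 → advance -1; mR−mL=-21580/26353 → turn -1·90°
n=2: pose=(1,7,E); sL=25/34, sR=50/53; mL=375/1802, mR=-4725/3604; mL+mR=-75/68 → advance -1; mR−mL=-5475/3604 → turn -1·90°
n=3: pose=(0,7,S); sL=40/29, sR=40/29; mL=0, mR=-60/29; mL+mR=-60/29 → advance -1; mR−mL=-60/29 → turn -1·90°
n=4: pose=(0,8,W); sL=100/117, sR=100/149; mL=-3200/17433, mR=-19150/17433; mL+mR=-50/39 → advance -1; mR−mL=-15950/17433 → turn -1·90°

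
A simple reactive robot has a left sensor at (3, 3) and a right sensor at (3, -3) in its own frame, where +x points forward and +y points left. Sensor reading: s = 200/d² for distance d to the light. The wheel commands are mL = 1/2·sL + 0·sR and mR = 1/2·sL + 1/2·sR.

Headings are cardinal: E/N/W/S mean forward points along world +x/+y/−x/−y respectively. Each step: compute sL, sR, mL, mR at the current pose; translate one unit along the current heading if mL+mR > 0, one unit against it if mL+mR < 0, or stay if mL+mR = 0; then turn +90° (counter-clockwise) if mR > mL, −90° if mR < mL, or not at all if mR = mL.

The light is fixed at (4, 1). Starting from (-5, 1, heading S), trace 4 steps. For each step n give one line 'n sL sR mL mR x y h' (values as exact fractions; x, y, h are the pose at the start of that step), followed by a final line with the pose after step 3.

n=0: pose=(-5,1,S); sL=40/9, sR=200/153; mL=20/9, mR=440/153; mL+mR=260/51 → advance +1; mR−mL=100/153 → turn +1·90°
n=1: pose=(-5,0,E); sL=5, sR=50/13; mL=5/2, mR=115/26; mL+mR=90/13 → advance +1; mR−mL=25/13 → turn +1·90°
n=2: pose=(-4,0,N); sL=8/5, sR=200/29; mL=4/5, mR=616/145; mL+mR=732/145 → advance +1; mR−mL=100/29 → turn +1·90°
n=3: pose=(-4,1,W); sL=20/13, sR=20/13; mL=10/13, mR=20/13; mL+mR=30/13 → advance +1; mR−mL=10/13 → turn +1·90°

0 40/9 200/153 20/9 440/153 -5 1 S
1 5 50/13 5/2 115/26 -5 0 E
2 8/5 200/29 4/5 616/145 -4 0 N
3 20/13 20/13 10/13 20/13 -4 1 W
final -5 1 S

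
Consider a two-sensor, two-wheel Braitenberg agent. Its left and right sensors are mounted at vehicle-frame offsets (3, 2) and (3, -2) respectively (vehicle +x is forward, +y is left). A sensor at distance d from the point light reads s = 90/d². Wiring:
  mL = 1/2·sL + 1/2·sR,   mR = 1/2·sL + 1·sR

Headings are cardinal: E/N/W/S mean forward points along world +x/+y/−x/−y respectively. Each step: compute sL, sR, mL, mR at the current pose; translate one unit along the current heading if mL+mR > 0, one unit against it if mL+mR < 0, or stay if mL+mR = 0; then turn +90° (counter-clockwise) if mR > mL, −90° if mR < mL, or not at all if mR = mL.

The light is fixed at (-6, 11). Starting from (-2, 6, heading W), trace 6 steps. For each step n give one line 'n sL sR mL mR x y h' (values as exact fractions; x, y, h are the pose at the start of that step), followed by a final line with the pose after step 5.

0 9/5 9 27/5 99/10 -2 6 W
1 90/89 18/13 1386/1157 2187/1157 -3 6 S
2 45/26 9/10 171/130 459/260 -3 5 E
3 90/13 2 58/13 71/13 -2 5 N
4 9/5 9 27/5 99/10 -2 6 W
5 90/89 18/13 1386/1157 2187/1157 -3 6 S
final -3 5 E

n=0: pose=(-2,6,W); sL=9/5, sR=9; mL=27/5, mR=99/10; mL+mR=153/10 → advance +1; mR−mL=9/2 → turn +1·90°
n=1: pose=(-3,6,S); sL=90/89, sR=18/13; mL=1386/1157, mR=2187/1157; mL+mR=3573/1157 → advance +1; mR−mL=9/13 → turn +1·90°
n=2: pose=(-3,5,E); sL=45/26, sR=9/10; mL=171/130, mR=459/260; mL+mR=801/260 → advance +1; mR−mL=9/20 → turn +1·90°
n=3: pose=(-2,5,N); sL=90/13, sR=2; mL=58/13, mR=71/13; mL+mR=129/13 → advance +1; mR−mL=1 → turn +1·90°
n=4: pose=(-2,6,W); sL=9/5, sR=9; mL=27/5, mR=99/10; mL+mR=153/10 → advance +1; mR−mL=9/2 → turn +1·90°
n=5: pose=(-3,6,S); sL=90/89, sR=18/13; mL=1386/1157, mR=2187/1157; mL+mR=3573/1157 → advance +1; mR−mL=9/13 → turn +1·90°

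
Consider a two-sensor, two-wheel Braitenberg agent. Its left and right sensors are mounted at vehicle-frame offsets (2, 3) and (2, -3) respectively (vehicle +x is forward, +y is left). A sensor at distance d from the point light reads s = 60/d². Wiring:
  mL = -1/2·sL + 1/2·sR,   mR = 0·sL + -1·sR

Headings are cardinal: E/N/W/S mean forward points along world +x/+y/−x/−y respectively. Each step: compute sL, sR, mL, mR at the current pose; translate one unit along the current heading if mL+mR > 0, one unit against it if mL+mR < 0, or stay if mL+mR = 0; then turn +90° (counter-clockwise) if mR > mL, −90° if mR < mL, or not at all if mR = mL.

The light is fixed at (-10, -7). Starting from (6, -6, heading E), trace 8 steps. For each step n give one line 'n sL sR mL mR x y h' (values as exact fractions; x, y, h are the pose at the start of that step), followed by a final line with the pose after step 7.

n=0: pose=(6,-6,E); sL=3/17, sR=15/82; mL=9/2788, mR=-15/82; mL+mR=-501/2788 → advance -1; mR−mL=-519/2788 → turn -1·90°
n=1: pose=(5,-6,S); sL=12/65, sR=12/29; mL=216/1885, mR=-12/29; mL+mR=-564/1885 → advance -1; mR−mL=-996/1885 → turn -1·90°
n=2: pose=(5,-5,W); sL=6/17, sR=30/97; mL=-36/1649, mR=-30/97; mL+mR=-546/1649 → advance -1; mR−mL=-474/1649 → turn -1·90°
n=3: pose=(6,-5,N); sL=12/37, sR=60/377; mL=-1152/13949, mR=-60/377; mL+mR=-3372/13949 → advance -1; mR−mL=-1068/13949 → turn -1·90°
n=4: pose=(6,-6,E); sL=3/17, sR=15/82; mL=9/2788, mR=-15/82; mL+mR=-501/2788 → advance -1; mR−mL=-519/2788 → turn -1·90°
n=5: pose=(5,-6,S); sL=12/65, sR=12/29; mL=216/1885, mR=-12/29; mL+mR=-564/1885 → advance -1; mR−mL=-996/1885 → turn -1·90°
n=6: pose=(5,-5,W); sL=6/17, sR=30/97; mL=-36/1649, mR=-30/97; mL+mR=-546/1649 → advance -1; mR−mL=-474/1649 → turn -1·90°
n=7: pose=(6,-5,N); sL=12/37, sR=60/377; mL=-1152/13949, mR=-60/377; mL+mR=-3372/13949 → advance -1; mR−mL=-1068/13949 → turn -1·90°

0 3/17 15/82 9/2788 -15/82 6 -6 E
1 12/65 12/29 216/1885 -12/29 5 -6 S
2 6/17 30/97 -36/1649 -30/97 5 -5 W
3 12/37 60/377 -1152/13949 -60/377 6 -5 N
4 3/17 15/82 9/2788 -15/82 6 -6 E
5 12/65 12/29 216/1885 -12/29 5 -6 S
6 6/17 30/97 -36/1649 -30/97 5 -5 W
7 12/37 60/377 -1152/13949 -60/377 6 -5 N
final 6 -6 E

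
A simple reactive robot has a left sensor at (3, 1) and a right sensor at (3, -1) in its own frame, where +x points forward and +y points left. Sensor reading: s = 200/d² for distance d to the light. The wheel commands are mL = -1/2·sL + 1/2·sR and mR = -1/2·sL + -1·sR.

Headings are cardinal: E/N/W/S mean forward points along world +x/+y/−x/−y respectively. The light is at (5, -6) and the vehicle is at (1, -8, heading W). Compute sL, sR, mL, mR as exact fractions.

100/29 4 8/29 -166/29

left sensor world pos  = (-2, -9); dL² = 58
right sensor world pos = (-2, -7); dR² = 50
sL = 200/58 = 100/29
sR = 200/50 = 4
mL = -1/2·sL + 1/2·sR = 8/29
mR = -1/2·sL + -1·sR = -166/29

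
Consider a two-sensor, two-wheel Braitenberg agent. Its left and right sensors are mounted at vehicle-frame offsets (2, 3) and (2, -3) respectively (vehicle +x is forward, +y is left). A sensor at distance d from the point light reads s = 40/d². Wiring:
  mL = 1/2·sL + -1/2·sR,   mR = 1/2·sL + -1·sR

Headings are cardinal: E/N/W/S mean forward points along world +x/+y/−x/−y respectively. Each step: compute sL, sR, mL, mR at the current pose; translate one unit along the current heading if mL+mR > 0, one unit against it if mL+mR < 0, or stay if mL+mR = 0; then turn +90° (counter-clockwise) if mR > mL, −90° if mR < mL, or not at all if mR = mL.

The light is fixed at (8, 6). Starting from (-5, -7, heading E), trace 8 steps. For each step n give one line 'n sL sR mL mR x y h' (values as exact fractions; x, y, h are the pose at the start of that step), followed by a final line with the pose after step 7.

0 40/221 40/377 240/6409 -100/6409 -5 -7 E
1 20/153 4/45 16/765 -2/85 -4 -7 S
2 40/421 40/277 -2880/116617 -11300/116617 -4 -6 W
3 5/37 10/41 -165/3034 -535/3034 -3 -6 N
4 40/181 40/337 3120/60997 -500/60997 -3 -7 E
5 20/137 20/197 600/26989 -770/26989 -2 -7 S
6 40/369 8/45 -64/1845 -76/615 -2 -6 W
7 10/61 5/17 -135/2074 -220/1037 -1 -6 N
final -1 -7 E

n=0: pose=(-5,-7,E); sL=40/221, sR=40/377; mL=240/6409, mR=-100/6409; mL+mR=140/6409 → advance +1; mR−mL=-20/377 → turn -1·90°
n=1: pose=(-4,-7,S); sL=20/153, sR=4/45; mL=16/765, mR=-2/85; mL+mR=-2/765 → advance -1; mR−mL=-2/45 → turn -1·90°
n=2: pose=(-4,-6,W); sL=40/421, sR=40/277; mL=-2880/116617, mR=-11300/116617; mL+mR=-14180/116617 → advance -1; mR−mL=-20/277 → turn -1·90°
n=3: pose=(-3,-6,N); sL=5/37, sR=10/41; mL=-165/3034, mR=-535/3034; mL+mR=-350/1517 → advance -1; mR−mL=-5/41 → turn -1·90°
n=4: pose=(-3,-7,E); sL=40/181, sR=40/337; mL=3120/60997, mR=-500/60997; mL+mR=2620/60997 → advance +1; mR−mL=-20/337 → turn -1·90°
n=5: pose=(-2,-7,S); sL=20/137, sR=20/197; mL=600/26989, mR=-770/26989; mL+mR=-170/26989 → advance -1; mR−mL=-10/197 → turn -1·90°
n=6: pose=(-2,-6,W); sL=40/369, sR=8/45; mL=-64/1845, mR=-76/615; mL+mR=-292/1845 → advance -1; mR−mL=-4/45 → turn -1·90°
n=7: pose=(-1,-6,N); sL=10/61, sR=5/17; mL=-135/2074, mR=-220/1037; mL+mR=-575/2074 → advance -1; mR−mL=-5/34 → turn -1·90°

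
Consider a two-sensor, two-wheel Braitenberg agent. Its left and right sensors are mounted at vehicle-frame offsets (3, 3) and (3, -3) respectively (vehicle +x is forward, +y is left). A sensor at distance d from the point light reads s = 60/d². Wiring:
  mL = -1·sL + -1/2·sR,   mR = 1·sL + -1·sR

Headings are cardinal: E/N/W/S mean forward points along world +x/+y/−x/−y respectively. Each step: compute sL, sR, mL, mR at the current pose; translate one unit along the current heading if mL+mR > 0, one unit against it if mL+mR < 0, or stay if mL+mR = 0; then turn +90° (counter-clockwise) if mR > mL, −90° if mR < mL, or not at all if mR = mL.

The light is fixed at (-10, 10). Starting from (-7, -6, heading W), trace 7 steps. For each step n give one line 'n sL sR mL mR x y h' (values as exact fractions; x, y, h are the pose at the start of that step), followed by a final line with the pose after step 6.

n=0: pose=(-7,-6,W); sL=60/361, sR=60/169; mL=-20970/61009, mR=-11520/61009; mL+mR=-90/169 → advance -1; mR−mL=9450/61009 → turn +1·90°
n=1: pose=(-6,-6,S); sL=6/41, sR=30/181; mL=-1701/7421, mR=-144/7421; mL+mR=-45/181 → advance -1; mR−mL=1557/7421 → turn +1·90°
n=2: pose=(-6,-5,E); sL=60/193, sR=60/373; mL=-28170/71989, mR=10800/71989; mL+mR=-90/373 → advance -1; mR−mL=38970/71989 → turn +1·90°
n=3: pose=(-7,-5,N); sL=5/12, sR=1/3; mL=-7/12, mR=1/12; mL+mR=-1/2 → advance -1; mR−mL=2/3 → turn +1·90°
n=4: pose=(-7,-6,W); sL=60/361, sR=60/169; mL=-20970/61009, mR=-11520/61009; mL+mR=-90/169 → advance -1; mR−mL=9450/61009 → turn +1·90°
n=5: pose=(-6,-6,S); sL=6/41, sR=30/181; mL=-1701/7421, mR=-144/7421; mL+mR=-45/181 → advance -1; mR−mL=1557/7421 → turn +1·90°
n=6: pose=(-6,-5,E); sL=60/193, sR=60/373; mL=-28170/71989, mR=10800/71989; mL+mR=-90/373 → advance -1; mR−mL=38970/71989 → turn +1·90°

0 60/361 60/169 -20970/61009 -11520/61009 -7 -6 W
1 6/41 30/181 -1701/7421 -144/7421 -6 -6 S
2 60/193 60/373 -28170/71989 10800/71989 -6 -5 E
3 5/12 1/3 -7/12 1/12 -7 -5 N
4 60/361 60/169 -20970/61009 -11520/61009 -7 -6 W
5 6/41 30/181 -1701/7421 -144/7421 -6 -6 S
6 60/193 60/373 -28170/71989 10800/71989 -6 -5 E
final -7 -5 N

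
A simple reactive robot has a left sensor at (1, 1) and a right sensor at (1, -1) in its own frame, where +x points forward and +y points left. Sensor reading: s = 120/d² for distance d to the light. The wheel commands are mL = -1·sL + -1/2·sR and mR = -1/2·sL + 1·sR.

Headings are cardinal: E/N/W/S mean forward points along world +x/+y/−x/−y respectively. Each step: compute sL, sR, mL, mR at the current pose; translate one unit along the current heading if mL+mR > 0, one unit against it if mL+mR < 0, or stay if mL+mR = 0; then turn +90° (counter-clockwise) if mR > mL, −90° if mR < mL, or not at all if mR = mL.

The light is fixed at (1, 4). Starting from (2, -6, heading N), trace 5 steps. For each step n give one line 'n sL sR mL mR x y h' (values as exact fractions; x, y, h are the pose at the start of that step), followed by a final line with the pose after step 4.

n=0: pose=(2,-6,N); sL=40/27, sR=24/17; mL=-1004/459, mR=308/459; mL+mR=-232/153 → advance -1; mR−mL=1312/459 → turn +1·90°
n=1: pose=(2,-7,W); sL=5/6, sR=6/5; mL=-43/30, mR=47/60; mL+mR=-13/20 → advance -1; mR−mL=133/60 → turn +1·90°
n=2: pose=(3,-7,S); sL=40/51, sR=24/29; mL=-1772/1479, mR=644/1479; mL+mR=-376/493 → advance -1; mR−mL=2416/1479 → turn +1·90°
n=3: pose=(3,-6,E); sL=4/3, sR=12/13; mL=-70/39, mR=10/39; mL+mR=-20/13 → advance -1; mR−mL=80/39 → turn +1·90°
n=4: pose=(2,-6,N); sL=40/27, sR=24/17; mL=-1004/459, mR=308/459; mL+mR=-232/153 → advance -1; mR−mL=1312/459 → turn +1·90°

0 40/27 24/17 -1004/459 308/459 2 -6 N
1 5/6 6/5 -43/30 47/60 2 -7 W
2 40/51 24/29 -1772/1479 644/1479 3 -7 S
3 4/3 12/13 -70/39 10/39 3 -6 E
4 40/27 24/17 -1004/459 308/459 2 -6 N
final 2 -7 W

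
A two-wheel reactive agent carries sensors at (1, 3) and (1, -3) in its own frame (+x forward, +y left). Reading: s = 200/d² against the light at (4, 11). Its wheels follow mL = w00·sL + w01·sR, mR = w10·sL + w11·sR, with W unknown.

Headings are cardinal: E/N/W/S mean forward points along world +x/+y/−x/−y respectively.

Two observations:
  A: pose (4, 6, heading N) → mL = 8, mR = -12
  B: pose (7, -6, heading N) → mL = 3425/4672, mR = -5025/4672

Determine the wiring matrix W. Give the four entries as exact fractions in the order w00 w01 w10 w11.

1/2 1/2 -1/2 -1

obs A: pose=(4,6,N) → sL=8, sR=8, mL=8, mR=-12
obs B: pose=(7,-6,N) → sL=25/32, sR=50/73, mL=3425/4672, mR=-5025/4672
sensor matrix S = [[8, 8], [25/32, 50/73]]; det S = -225/292
solve [mL_A; mL_B] = S·[w00; w01] and [mR_A; mR_B] = S·[w10; w11]:
  w00 = 1/2, w01 = 1/2, w10 = -1/2, w11 = -1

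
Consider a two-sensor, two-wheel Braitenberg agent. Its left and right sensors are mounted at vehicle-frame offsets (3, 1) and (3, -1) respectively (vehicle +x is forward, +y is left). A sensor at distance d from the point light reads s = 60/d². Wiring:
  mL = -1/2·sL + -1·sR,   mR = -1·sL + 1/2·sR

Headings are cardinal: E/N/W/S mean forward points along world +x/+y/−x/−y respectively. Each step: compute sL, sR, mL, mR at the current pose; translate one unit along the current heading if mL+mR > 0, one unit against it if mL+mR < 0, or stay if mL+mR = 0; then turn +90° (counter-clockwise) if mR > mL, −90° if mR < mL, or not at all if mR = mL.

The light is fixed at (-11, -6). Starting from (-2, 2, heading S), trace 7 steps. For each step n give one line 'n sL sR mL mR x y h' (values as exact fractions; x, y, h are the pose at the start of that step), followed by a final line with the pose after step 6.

n=0: pose=(-2,2,S); sL=12/25, sR=60/89; mL=-2034/2225, mR=-318/2225; mL+mR=-2352/2225 → advance -1; mR−mL=1716/2225 → turn +1·90°
n=1: pose=(-2,3,E); sL=15/61, sR=15/52; mL=-1305/3172, mR=-645/6344; mL+mR=-3255/6344 → advance -1; mR−mL=1965/6344 → turn +1·90°
n=2: pose=(-3,3,N); sL=60/193, sR=4/15; mL=-1222/2895, mR=-514/2895; mL+mR=-1736/2895 → advance -1; mR−mL=236/965 → turn +1·90°
n=3: pose=(-3,2,W); sL=30/37, sR=30/53; mL=-1905/1961, mR=-1035/1961; mL+mR=-2940/1961 → advance -1; mR−mL=870/1961 → turn +1·90°
n=4: pose=(-2,2,S); sL=12/25, sR=60/89; mL=-2034/2225, mR=-318/2225; mL+mR=-2352/2225 → advance -1; mR−mL=1716/2225 → turn +1·90°
n=5: pose=(-2,3,E); sL=15/61, sR=15/52; mL=-1305/3172, mR=-645/6344; mL+mR=-3255/6344 → advance -1; mR−mL=1965/6344 → turn +1·90°
n=6: pose=(-3,3,N); sL=60/193, sR=4/15; mL=-1222/2895, mR=-514/2895; mL+mR=-1736/2895 → advance -1; mR−mL=236/965 → turn +1·90°

0 12/25 60/89 -2034/2225 -318/2225 -2 2 S
1 15/61 15/52 -1305/3172 -645/6344 -2 3 E
2 60/193 4/15 -1222/2895 -514/2895 -3 3 N
3 30/37 30/53 -1905/1961 -1035/1961 -3 2 W
4 12/25 60/89 -2034/2225 -318/2225 -2 2 S
5 15/61 15/52 -1305/3172 -645/6344 -2 3 E
6 60/193 4/15 -1222/2895 -514/2895 -3 3 N
final -3 2 W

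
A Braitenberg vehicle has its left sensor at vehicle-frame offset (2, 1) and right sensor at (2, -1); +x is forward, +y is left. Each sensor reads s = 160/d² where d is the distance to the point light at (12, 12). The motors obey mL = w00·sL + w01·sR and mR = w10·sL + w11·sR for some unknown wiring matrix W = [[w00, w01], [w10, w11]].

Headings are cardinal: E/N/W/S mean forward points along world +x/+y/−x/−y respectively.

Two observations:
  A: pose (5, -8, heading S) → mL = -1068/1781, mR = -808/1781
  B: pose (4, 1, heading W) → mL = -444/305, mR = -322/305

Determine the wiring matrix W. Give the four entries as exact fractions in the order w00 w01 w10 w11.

-1 -1 -1 -1/2

obs A: pose=(5,-8,S) → sL=4/13, sR=40/137, mL=-1068/1781, mR=-808/1781
obs B: pose=(4,1,W) → sL=40/61, sR=4/5, mL=-444/305, mR=-322/305
sensor matrix S = [[4/13, 40/137], [40/61, 4/5]]; det S = 29712/543205
solve [mL_A; mL_B] = S·[w00; w01] and [mR_A; mR_B] = S·[w10; w11]:
  w00 = -1, w01 = -1, w10 = -1, w11 = -1/2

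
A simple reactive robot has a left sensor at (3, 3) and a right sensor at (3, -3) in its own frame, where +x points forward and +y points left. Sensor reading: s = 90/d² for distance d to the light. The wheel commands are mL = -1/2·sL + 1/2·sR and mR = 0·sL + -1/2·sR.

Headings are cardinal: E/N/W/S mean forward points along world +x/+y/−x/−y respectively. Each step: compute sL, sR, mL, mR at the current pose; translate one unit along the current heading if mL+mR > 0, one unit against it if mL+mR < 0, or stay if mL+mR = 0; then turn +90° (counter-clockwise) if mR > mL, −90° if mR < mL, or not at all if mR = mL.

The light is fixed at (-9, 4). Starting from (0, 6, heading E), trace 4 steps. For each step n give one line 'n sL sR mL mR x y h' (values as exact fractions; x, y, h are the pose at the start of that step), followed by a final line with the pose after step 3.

0 90/169 18/29 216/4901 -9/29 0 6 E
1 45/61 45/13 1080/793 -45/26 -1 6 S
2 18/5 90/61 -324/305 -45/61 -1 7 W
3 5/8 5/2 15/16 -5/4 0 7 S
final 0 8 W

n=0: pose=(0,6,E); sL=90/169, sR=18/29; mL=216/4901, mR=-9/29; mL+mR=-45/169 → advance -1; mR−mL=-1737/4901 → turn -1·90°
n=1: pose=(-1,6,S); sL=45/61, sR=45/13; mL=1080/793, mR=-45/26; mL+mR=-45/122 → advance -1; mR−mL=-4905/1586 → turn -1·90°
n=2: pose=(-1,7,W); sL=18/5, sR=90/61; mL=-324/305, mR=-45/61; mL+mR=-9/5 → advance -1; mR−mL=99/305 → turn +1·90°
n=3: pose=(0,7,S); sL=5/8, sR=5/2; mL=15/16, mR=-5/4; mL+mR=-5/16 → advance -1; mR−mL=-35/16 → turn -1·90°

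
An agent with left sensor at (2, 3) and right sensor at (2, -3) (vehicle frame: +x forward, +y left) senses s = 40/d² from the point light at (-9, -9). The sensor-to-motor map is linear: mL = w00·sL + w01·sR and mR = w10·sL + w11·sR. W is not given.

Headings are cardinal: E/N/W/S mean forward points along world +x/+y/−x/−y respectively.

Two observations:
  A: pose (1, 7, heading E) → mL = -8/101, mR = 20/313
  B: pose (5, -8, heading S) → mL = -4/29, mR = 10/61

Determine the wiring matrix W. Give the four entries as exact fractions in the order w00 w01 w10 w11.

obs A: pose=(1,7,E) → sL=8/101, sR=40/313, mL=-8/101, mR=20/313
obs B: pose=(5,-8,S) → sL=4/29, sR=20/61, mL=-4/29, mR=10/61
sensor matrix S = [[8/101, 40/313], [4/29, 20/61]]; det S = 466560/55923397
solve [mL_A; mL_B] = S·[w00; w01] and [mR_A; mR_B] = S·[w10; w11]:
  w00 = -1, w01 = 0, w10 = 0, w11 = 1/2

-1 0 0 1/2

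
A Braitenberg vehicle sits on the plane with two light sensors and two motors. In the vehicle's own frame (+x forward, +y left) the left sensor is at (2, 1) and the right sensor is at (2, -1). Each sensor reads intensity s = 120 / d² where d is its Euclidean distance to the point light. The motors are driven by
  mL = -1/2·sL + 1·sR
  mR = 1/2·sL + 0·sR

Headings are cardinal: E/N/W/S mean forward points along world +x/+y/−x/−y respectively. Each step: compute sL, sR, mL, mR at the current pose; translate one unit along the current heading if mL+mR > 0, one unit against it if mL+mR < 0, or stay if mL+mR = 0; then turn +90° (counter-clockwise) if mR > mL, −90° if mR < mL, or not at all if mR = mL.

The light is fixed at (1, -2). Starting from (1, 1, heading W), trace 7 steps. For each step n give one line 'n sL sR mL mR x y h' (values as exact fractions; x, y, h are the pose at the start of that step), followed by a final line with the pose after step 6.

n=0: pose=(1,1,W); sL=15, sR=6; mL=-3/2, mR=15/2; mL+mR=6 → advance +1; mR−mL=9 → turn +1·90°
n=1: pose=(0,1,S); sL=120, sR=24; mL=-36, mR=60; mL+mR=24 → advance +1; mR−mL=96 → turn +1·90°
n=2: pose=(0,0,E); sL=12, sR=60; mL=54, mR=6; mL+mR=60 → advance +1; mR−mL=-48 → turn -1·90°
n=3: pose=(1,0,S); sL=120, sR=120; mL=60, mR=60; mL+mR=120 → advance +1; mR−mL=0 → turn +0·90°
n=4: pose=(1,-1,S); sL=60, sR=60; mL=30, mR=30; mL+mR=60 → advance +1; mR−mL=0 → turn +0·90°
n=5: pose=(1,-2,S); sL=24, sR=24; mL=12, mR=12; mL+mR=24 → advance +1; mR−mL=0 → turn +0·90°
n=6: pose=(1,-3,S); sL=12, sR=12; mL=6, mR=6; mL+mR=12 → advance +1; mR−mL=0 → turn +0·90°

0 15 6 -3/2 15/2 1 1 W
1 120 24 -36 60 0 1 S
2 12 60 54 6 0 0 E
3 120 120 60 60 1 0 S
4 60 60 30 30 1 -1 S
5 24 24 12 12 1 -2 S
6 12 12 6 6 1 -3 S
final 1 -4 S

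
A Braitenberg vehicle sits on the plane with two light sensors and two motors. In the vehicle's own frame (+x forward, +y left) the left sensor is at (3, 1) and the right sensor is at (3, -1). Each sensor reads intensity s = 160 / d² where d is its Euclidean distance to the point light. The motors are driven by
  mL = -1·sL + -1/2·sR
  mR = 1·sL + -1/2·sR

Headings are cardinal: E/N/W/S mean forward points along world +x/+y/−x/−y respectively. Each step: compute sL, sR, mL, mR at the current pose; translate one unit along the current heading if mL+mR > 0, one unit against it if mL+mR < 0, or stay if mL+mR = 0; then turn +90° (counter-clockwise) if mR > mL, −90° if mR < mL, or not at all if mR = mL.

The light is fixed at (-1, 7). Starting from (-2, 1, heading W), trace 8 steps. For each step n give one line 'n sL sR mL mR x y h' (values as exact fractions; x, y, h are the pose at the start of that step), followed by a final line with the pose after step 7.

0 32/13 160/41 -2352/533 272/533 -2 1 W
1 80/41 80/41 -120/41 40/41 -1 1 S
2 32/5 32/9 -368/45 208/45 -1 2 E
3 20 40 -40 0 -2 2 N
4 32/13 160/41 -2352/533 272/533 -2 1 W
5 80/41 80/41 -120/41 40/41 -1 1 S
6 32/5 32/9 -368/45 208/45 -1 2 E
7 20 40 -40 0 -2 2 N
final -2 1 W

n=0: pose=(-2,1,W); sL=32/13, sR=160/41; mL=-2352/533, mR=272/533; mL+mR=-160/41 → advance -1; mR−mL=64/13 → turn +1·90°
n=1: pose=(-1,1,S); sL=80/41, sR=80/41; mL=-120/41, mR=40/41; mL+mR=-80/41 → advance -1; mR−mL=160/41 → turn +1·90°
n=2: pose=(-1,2,E); sL=32/5, sR=32/9; mL=-368/45, mR=208/45; mL+mR=-32/9 → advance -1; mR−mL=64/5 → turn +1·90°
n=3: pose=(-2,2,N); sL=20, sR=40; mL=-40, mR=0; mL+mR=-40 → advance -1; mR−mL=40 → turn +1·90°
n=4: pose=(-2,1,W); sL=32/13, sR=160/41; mL=-2352/533, mR=272/533; mL+mR=-160/41 → advance -1; mR−mL=64/13 → turn +1·90°
n=5: pose=(-1,1,S); sL=80/41, sR=80/41; mL=-120/41, mR=40/41; mL+mR=-80/41 → advance -1; mR−mL=160/41 → turn +1·90°
n=6: pose=(-1,2,E); sL=32/5, sR=32/9; mL=-368/45, mR=208/45; mL+mR=-32/9 → advance -1; mR−mL=64/5 → turn +1·90°
n=7: pose=(-2,2,N); sL=20, sR=40; mL=-40, mR=0; mL+mR=-40 → advance -1; mR−mL=40 → turn +1·90°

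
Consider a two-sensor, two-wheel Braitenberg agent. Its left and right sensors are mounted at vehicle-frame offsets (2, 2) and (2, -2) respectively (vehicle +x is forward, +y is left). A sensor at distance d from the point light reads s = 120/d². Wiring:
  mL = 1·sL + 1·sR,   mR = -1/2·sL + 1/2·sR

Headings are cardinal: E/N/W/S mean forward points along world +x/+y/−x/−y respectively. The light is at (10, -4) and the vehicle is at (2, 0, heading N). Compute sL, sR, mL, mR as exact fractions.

left sensor world pos  = (0, 2); dL² = 136
right sensor world pos = (4, 2); dR² = 72
sL = 120/136 = 15/17
sR = 120/72 = 5/3
mL = 1·sL + 1·sR = 130/51
mR = -1/2·sL + 1/2·sR = 20/51

15/17 5/3 130/51 20/51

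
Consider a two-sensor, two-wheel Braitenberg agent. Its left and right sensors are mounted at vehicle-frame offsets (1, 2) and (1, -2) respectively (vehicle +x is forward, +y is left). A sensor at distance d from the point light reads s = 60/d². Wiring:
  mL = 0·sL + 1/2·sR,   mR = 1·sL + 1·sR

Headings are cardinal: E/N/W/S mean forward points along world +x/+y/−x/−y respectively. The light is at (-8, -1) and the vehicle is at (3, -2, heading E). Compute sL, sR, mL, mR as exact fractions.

12/29 20/51 10/51 1192/1479

left sensor world pos  = (4, 0); dL² = 145
right sensor world pos = (4, -4); dR² = 153
sL = 60/145 = 12/29
sR = 60/153 = 20/51
mL = 0·sL + 1/2·sR = 10/51
mR = 1·sL + 1·sR = 1192/1479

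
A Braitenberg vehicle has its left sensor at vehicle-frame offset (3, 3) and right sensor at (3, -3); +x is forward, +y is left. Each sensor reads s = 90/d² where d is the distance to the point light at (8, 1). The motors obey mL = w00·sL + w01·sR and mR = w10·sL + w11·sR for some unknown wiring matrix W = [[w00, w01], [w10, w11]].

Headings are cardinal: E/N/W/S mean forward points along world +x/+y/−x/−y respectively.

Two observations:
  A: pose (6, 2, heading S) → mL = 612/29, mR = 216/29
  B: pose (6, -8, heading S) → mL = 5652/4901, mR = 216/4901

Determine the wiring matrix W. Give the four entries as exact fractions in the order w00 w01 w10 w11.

obs A: pose=(6,2,S) → sL=18, sR=90/29, mL=612/29, mR=216/29
obs B: pose=(6,-8,S) → sL=18/29, sR=90/169, mL=5652/4901, mR=216/4901
sensor matrix S = [[18, 90/29], [18/29, 90/169]]; det S = 1088640/142129
solve [mL_A; mL_B] = S·[w00; w01] and [mR_A; mR_B] = S·[w10; w11]:
  w00 = 1, w01 = 1, w10 = 1/2, w11 = -1/2

1 1 1/2 -1/2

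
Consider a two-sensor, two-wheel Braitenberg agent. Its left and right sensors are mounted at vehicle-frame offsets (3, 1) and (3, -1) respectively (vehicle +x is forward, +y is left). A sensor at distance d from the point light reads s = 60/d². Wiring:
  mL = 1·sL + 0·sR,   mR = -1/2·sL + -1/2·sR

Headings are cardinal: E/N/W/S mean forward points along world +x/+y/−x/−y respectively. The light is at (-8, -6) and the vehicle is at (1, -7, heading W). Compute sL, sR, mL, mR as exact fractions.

3/2 5/3 3/2 -19/12

left sensor world pos  = (-2, -8); dL² = 40
right sensor world pos = (-2, -6); dR² = 36
sL = 60/40 = 3/2
sR = 60/36 = 5/3
mL = 1·sL + 0·sR = 3/2
mR = -1/2·sL + -1/2·sR = -19/12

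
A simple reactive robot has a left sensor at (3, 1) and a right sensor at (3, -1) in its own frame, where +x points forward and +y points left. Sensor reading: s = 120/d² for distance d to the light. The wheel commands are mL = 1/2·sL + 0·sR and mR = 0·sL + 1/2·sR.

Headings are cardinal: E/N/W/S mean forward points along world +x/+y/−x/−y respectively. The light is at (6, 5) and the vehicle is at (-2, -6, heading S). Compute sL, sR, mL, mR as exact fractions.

24/49 120/277 12/49 60/277

left sensor world pos  = (-1, -9); dL² = 245
right sensor world pos = (-3, -9); dR² = 277
sL = 120/245 = 24/49
sR = 120/277 = 120/277
mL = 1/2·sL + 0·sR = 12/49
mR = 0·sL + 1/2·sR = 60/277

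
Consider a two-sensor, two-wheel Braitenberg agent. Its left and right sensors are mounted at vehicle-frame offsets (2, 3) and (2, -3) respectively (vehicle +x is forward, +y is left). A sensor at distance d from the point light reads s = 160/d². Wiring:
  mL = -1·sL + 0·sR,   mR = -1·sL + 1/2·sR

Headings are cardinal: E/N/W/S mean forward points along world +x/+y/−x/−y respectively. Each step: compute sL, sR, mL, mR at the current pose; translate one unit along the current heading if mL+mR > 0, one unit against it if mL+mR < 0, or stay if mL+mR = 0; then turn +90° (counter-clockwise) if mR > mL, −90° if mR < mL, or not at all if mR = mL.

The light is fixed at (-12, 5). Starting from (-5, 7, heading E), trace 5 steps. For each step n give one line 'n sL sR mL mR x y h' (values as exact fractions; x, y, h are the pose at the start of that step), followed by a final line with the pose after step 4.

n=0: pose=(-5,7,E); sL=80/53, sR=80/41; mL=-80/53, mR=-1160/2173; mL+mR=-4440/2173 → advance -1; mR−mL=40/41 → turn +1·90°
n=1: pose=(-6,7,N); sL=32/5, sR=160/97; mL=-32/5, mR=-2704/485; mL+mR=-5808/485 → advance -1; mR−mL=80/97 → turn +1·90°
n=2: pose=(-6,6,W); sL=8, sR=5; mL=-8, mR=-11/2; mL+mR=-27/2 → advance -1; mR−mL=5/2 → turn +1·90°
n=3: pose=(-5,6,S); sL=160/101, sR=160/17; mL=-160/101, mR=5360/1717; mL+mR=2640/1717 → advance +1; mR−mL=80/17 → turn +1·90°
n=4: pose=(-5,5,E); sL=16/9, sR=16/9; mL=-16/9, mR=-8/9; mL+mR=-8/3 → advance -1; mR−mL=8/9 → turn +1·90°

0 80/53 80/41 -80/53 -1160/2173 -5 7 E
1 32/5 160/97 -32/5 -2704/485 -6 7 N
2 8 5 -8 -11/2 -6 6 W
3 160/101 160/17 -160/101 5360/1717 -5 6 S
4 16/9 16/9 -16/9 -8/9 -5 5 E
final -6 5 N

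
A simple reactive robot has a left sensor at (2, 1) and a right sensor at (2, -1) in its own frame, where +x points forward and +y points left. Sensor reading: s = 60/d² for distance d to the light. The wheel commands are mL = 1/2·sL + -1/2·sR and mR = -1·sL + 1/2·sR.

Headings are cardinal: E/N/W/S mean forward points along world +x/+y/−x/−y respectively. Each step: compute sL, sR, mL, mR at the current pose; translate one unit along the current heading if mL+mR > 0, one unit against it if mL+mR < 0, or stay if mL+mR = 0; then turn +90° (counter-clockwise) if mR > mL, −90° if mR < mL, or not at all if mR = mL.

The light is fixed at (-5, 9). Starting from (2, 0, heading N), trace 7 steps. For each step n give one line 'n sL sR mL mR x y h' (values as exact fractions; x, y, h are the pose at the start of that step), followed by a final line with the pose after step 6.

0 12/17 60/113 168/1921 -846/1921 2 0 N
1 10/27 30/101 100/2727 -605/2727 2 -1 E
2 60/193 60/169 -720/32617 -4350/32617 1 -1 S
3 15/29 3/4 -27/232 -33/232 1 0 W
4 12/17 60/113 168/1921 -846/1921 2 0 N
5 10/27 30/101 100/2727 -605/2727 2 -1 E
6 60/193 60/169 -720/32617 -4350/32617 1 -1 S
final 1 0 W

n=0: pose=(2,0,N); sL=12/17, sR=60/113; mL=168/1921, mR=-846/1921; mL+mR=-6/17 → advance -1; mR−mL=-1014/1921 → turn -1·90°
n=1: pose=(2,-1,E); sL=10/27, sR=30/101; mL=100/2727, mR=-605/2727; mL+mR=-5/27 → advance -1; mR−mL=-235/909 → turn -1·90°
n=2: pose=(1,-1,S); sL=60/193, sR=60/169; mL=-720/32617, mR=-4350/32617; mL+mR=-30/193 → advance -1; mR−mL=-3630/32617 → turn -1·90°
n=3: pose=(1,0,W); sL=15/29, sR=3/4; mL=-27/232, mR=-33/232; mL+mR=-15/58 → advance -1; mR−mL=-3/116 → turn -1·90°
n=4: pose=(2,0,N); sL=12/17, sR=60/113; mL=168/1921, mR=-846/1921; mL+mR=-6/17 → advance -1; mR−mL=-1014/1921 → turn -1·90°
n=5: pose=(2,-1,E); sL=10/27, sR=30/101; mL=100/2727, mR=-605/2727; mL+mR=-5/27 → advance -1; mR−mL=-235/909 → turn -1·90°
n=6: pose=(1,-1,S); sL=60/193, sR=60/169; mL=-720/32617, mR=-4350/32617; mL+mR=-30/193 → advance -1; mR−mL=-3630/32617 → turn -1·90°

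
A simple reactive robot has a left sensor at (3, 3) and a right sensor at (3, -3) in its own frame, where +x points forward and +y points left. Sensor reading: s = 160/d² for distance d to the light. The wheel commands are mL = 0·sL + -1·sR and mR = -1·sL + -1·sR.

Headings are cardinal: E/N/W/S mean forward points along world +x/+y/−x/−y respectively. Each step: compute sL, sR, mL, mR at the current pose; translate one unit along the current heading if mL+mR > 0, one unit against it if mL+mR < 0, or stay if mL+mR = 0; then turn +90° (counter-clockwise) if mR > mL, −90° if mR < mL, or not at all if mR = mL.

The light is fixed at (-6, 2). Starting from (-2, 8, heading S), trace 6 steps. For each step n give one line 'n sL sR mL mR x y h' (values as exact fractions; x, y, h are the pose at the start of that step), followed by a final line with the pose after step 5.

0 80/29 16 -16 -544/29 -2 8 S
1 160/17 160/101 -160/101 -18880/1717 -2 9 W
2 20/13 40/41 -40/41 -1340/533 -1 9 N
3 32/29 160/73 -160/73 -6976/2117 -1 8 E
4 80/29 16 -16 -544/29 -2 8 S
5 160/17 160/101 -160/101 -18880/1717 -2 9 W
final -1 9 N

n=0: pose=(-2,8,S); sL=80/29, sR=16; mL=-16, mR=-544/29; mL+mR=-1008/29 → advance -1; mR−mL=-80/29 → turn -1·90°
n=1: pose=(-2,9,W); sL=160/17, sR=160/101; mL=-160/101, mR=-18880/1717; mL+mR=-21600/1717 → advance -1; mR−mL=-160/17 → turn -1·90°
n=2: pose=(-1,9,N); sL=20/13, sR=40/41; mL=-40/41, mR=-1340/533; mL+mR=-1860/533 → advance -1; mR−mL=-20/13 → turn -1·90°
n=3: pose=(-1,8,E); sL=32/29, sR=160/73; mL=-160/73, mR=-6976/2117; mL+mR=-11616/2117 → advance -1; mR−mL=-32/29 → turn -1·90°
n=4: pose=(-2,8,S); sL=80/29, sR=16; mL=-16, mR=-544/29; mL+mR=-1008/29 → advance -1; mR−mL=-80/29 → turn -1·90°
n=5: pose=(-2,9,W); sL=160/17, sR=160/101; mL=-160/101, mR=-18880/1717; mL+mR=-21600/1717 → advance -1; mR−mL=-160/17 → turn -1·90°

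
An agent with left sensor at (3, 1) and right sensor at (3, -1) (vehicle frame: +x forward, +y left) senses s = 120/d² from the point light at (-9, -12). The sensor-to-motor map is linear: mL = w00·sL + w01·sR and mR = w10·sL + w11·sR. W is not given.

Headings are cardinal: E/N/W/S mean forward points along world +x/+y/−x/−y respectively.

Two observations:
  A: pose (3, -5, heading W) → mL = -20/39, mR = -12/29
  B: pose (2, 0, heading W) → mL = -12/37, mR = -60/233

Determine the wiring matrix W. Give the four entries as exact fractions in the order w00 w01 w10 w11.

-1/2 0 0 -1/2

obs A: pose=(3,-5,W) → sL=40/39, sR=24/29, mL=-20/39, mR=-12/29
obs B: pose=(2,0,W) → sL=24/37, sR=120/233, mL=-12/37, mR=-60/233
sensor matrix S = [[40/39, 24/29], [24/37, 120/233]]; det S = -27904/3250117
solve [mL_A; mL_B] = S·[w00; w01] and [mR_A; mR_B] = S·[w10; w11]:
  w00 = -1/2, w01 = 0, w10 = 0, w11 = -1/2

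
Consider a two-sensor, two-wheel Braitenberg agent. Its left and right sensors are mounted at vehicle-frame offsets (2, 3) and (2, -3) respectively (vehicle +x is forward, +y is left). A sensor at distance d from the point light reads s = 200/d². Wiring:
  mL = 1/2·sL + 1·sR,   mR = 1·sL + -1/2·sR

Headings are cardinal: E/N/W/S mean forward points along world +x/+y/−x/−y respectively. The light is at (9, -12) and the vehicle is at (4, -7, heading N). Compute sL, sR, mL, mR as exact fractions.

left sensor world pos  = (1, -5); dL² = 113
right sensor world pos = (7, -5); dR² = 53
sL = 200/113 = 200/113
sR = 200/53 = 200/53
mL = 1/2·sL + 1·sR = 27900/5989
mR = 1·sL + -1/2·sR = -700/5989

200/113 200/53 27900/5989 -700/5989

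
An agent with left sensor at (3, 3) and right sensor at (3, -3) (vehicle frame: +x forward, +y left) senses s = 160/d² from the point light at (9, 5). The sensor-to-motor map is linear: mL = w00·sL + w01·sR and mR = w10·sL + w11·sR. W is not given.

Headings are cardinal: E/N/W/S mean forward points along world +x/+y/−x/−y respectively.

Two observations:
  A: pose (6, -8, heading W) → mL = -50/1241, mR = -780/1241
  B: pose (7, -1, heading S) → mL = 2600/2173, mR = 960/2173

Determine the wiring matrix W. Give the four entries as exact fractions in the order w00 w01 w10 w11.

1 -1/2 1 -1

obs A: pose=(6,-8,W) → sL=40/73, sR=20/17, mL=-50/1241, mR=-780/1241
obs B: pose=(7,-1,S) → sL=80/41, sR=80/53, mL=2600/2173, mR=960/2173
sensor matrix S = [[40/73, 20/17], [80/41, 80/53]]; det S = -3960000/2696693
solve [mL_A; mL_B] = S·[w00; w01] and [mR_A; mR_B] = S·[w10; w11]:
  w00 = 1, w01 = -1/2, w10 = 1, w11 = -1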